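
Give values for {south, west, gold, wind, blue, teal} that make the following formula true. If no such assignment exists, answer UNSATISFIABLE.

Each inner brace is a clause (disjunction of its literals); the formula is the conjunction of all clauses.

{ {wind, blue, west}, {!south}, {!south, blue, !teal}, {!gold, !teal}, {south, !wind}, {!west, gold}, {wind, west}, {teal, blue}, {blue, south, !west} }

south ↦ false, west ↦ true, gold ↦ true, wind ↦ false, blue ↦ true, teal ↦ false

(!south) alone gives south = false.
(!wind) alone gives wind = false.
(west) alone gives west = true.
(gold) alone gives gold = true.
(!teal) alone gives teal = false.
(blue) alone gives blue = true.
This assignment satisfies each clause.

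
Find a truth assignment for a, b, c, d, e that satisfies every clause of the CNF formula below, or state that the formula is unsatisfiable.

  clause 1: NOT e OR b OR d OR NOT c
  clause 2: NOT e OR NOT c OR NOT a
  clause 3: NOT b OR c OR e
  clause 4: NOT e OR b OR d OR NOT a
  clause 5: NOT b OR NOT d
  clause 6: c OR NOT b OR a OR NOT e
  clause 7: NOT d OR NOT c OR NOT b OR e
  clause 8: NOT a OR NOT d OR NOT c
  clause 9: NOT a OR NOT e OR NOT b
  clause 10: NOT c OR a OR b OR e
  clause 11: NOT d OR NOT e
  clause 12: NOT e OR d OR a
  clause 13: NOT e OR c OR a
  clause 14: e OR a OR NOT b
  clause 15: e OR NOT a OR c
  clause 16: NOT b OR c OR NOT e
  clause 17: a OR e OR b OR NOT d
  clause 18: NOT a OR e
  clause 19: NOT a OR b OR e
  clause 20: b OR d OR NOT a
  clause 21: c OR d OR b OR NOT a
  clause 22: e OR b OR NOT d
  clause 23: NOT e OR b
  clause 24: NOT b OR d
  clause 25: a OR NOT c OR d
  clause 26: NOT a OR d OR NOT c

a: false; b: false; c: false; d: false; e: false

Branch on b: set b = false.
The clause (NOT e) is unit, so e = false.
The clause (NOT a) is unit, so a = false.
The clause (NOT c) is unit, so c = false.
The clause (NOT d) is unit, so d = false.
This assignment satisfies each clause.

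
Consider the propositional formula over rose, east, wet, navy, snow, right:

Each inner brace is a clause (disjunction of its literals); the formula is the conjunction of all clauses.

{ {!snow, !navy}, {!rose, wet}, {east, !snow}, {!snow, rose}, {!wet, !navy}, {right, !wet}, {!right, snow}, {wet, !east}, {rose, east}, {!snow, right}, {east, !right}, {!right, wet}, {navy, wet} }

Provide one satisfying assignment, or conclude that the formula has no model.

Try snow = true.
The clause (!navy) is unit, so navy = false.
The clause (east) is unit, so east = true.
The clause (rose) is unit, so rose = true.
The clause (wet) is unit, so wet = true.
The clause (right) is unit, so right = true.
This assignment satisfies each clause.

rose ↦ true, east ↦ true, wet ↦ true, navy ↦ false, snow ↦ true, right ↦ true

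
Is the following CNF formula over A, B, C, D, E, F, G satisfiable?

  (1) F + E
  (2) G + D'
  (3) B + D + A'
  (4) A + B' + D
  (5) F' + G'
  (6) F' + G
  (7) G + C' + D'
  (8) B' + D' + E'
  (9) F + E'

Branch on F: set F = 1.
From the singleton clause (G'), G = 0.
Now (G) is unsatisfied and unit — conflict.
That branch fails; take F = 0 instead.
From the singleton clause (E), E = 1.
Now (E') is unsatisfied and unit — conflict.
Either choice for F ends in contradiction.
No assignment satisfies every clause.

No, unsatisfiable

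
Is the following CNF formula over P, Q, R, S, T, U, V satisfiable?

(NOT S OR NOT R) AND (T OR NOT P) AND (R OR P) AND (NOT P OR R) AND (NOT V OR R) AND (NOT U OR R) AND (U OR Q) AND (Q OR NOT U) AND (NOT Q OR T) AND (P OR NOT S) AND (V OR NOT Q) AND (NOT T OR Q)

Branch on S: set S = false.
Branch on T: set T = true.
The clause (Q) is unit, so Q = true.
The clause (V) is unit, so V = true.
The clause (R) is unit, so R = true.
Every clause is now satisfied; P, U are unconstrained.
A satisfying assignment: P=true; Q=true; R=true; S=false; T=true; U=true; V=true.

Yes, satisfiable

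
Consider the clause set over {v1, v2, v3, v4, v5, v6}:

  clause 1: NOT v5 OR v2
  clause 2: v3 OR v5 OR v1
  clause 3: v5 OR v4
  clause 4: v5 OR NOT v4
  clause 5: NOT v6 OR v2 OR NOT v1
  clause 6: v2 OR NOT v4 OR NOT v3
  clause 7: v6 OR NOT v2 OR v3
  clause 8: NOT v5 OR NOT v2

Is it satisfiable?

No, unsatisfiable

Branch on v5: set v5 = false.
(v4) alone gives v4 = true.
But (NOT v4) is also a unit clause — contradiction.
Undo v5 and try v5 = true.
(v2) alone gives v2 = true.
But (NOT v2) is also a unit clause — contradiction.
Either choice for v5 ends in contradiction.
No assignment satisfies every clause.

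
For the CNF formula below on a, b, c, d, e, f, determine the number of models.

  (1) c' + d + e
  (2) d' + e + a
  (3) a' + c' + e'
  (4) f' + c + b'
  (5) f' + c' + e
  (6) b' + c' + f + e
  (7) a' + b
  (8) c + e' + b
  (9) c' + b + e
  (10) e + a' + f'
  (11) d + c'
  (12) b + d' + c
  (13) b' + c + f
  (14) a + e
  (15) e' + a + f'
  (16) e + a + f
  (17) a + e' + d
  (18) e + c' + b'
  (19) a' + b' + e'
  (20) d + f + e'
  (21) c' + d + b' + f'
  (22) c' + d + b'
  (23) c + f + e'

2

There are 2^6 = 64 truth assignments over (a, b, c, d, e, f).
Split on b. With b = 1, the clauses containing b are satisfied and b' drops from the rest; 1 of the 2^5 = 32 assignments to the other variables satisfy what remains.
With b = 0, by the same count on the reduced clause set, 1 assignment works.
(One model: a=F, b=F, c=T, d=T, e=T, f=F.)
Total: 1 + 1 = 2.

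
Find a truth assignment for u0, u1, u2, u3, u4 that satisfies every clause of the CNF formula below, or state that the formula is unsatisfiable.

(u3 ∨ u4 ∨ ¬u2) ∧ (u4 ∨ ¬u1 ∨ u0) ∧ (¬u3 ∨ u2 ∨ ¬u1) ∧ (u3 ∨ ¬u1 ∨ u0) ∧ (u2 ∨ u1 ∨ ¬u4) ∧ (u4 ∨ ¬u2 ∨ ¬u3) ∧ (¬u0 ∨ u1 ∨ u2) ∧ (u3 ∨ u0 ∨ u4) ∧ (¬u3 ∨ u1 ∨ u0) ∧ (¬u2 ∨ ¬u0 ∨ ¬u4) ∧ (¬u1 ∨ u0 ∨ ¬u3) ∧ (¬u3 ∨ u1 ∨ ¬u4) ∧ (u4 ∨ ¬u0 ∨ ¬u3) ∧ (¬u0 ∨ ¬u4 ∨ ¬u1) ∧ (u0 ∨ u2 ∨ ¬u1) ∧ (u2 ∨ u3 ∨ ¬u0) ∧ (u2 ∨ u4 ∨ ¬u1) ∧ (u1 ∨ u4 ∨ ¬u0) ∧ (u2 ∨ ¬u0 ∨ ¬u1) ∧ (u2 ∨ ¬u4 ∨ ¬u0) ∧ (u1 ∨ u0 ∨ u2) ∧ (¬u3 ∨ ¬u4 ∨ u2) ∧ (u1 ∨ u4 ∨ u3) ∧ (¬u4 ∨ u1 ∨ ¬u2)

UNSATISFIABLE

Branch on u3: set u3 = True.
Branch on u2: set u2 = True.
From the singleton clause (u4), u4 = True.
From the singleton clause (¬u0), u0 = False.
From the singleton clause (u1), u1 = True.
But (¬u1) is also a unit clause — contradiction.
Backtrack on u2: now try u2 = False.
From the singleton clause (¬u1), u1 = False.
From the singleton clause (¬u4), u4 = False.
From the singleton clause (¬u0), u0 = False.
But (u0) is also a unit clause — contradiction.
Either choice for u2 ends in contradiction.
Backtrack on u3: now try u3 = False.
Branch on u4: set u4 = True.
Branch on u1: set u1 = False.
From the singleton clause (u2), u2 = True.
But (¬u2) is also a unit clause — contradiction.
Backtrack on u1: now try u1 = True.
From the singleton clause (u0), u0 = True.
But (¬u0) is also a unit clause — contradiction.
Either choice for u1 ends in contradiction.
Backtrack on u4: now try u4 = False.
From the singleton clause (¬u2), u2 = False.
From the singleton clause (u0), u0 = True.
But (¬u0) is also a unit clause — contradiction.
Either choice for u4 ends in contradiction.
Either choice for u3 ends in contradiction.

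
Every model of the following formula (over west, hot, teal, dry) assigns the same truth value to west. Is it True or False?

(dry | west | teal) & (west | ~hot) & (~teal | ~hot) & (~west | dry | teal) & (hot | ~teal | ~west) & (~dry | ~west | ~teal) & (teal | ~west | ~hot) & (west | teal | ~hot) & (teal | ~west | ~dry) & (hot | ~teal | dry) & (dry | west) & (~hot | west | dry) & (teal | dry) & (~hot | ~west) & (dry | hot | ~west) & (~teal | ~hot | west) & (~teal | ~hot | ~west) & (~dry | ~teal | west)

False

Suppose west = 1.
The clause (~hot) is unit, so hot = 0.
The clause (~teal) is unit, so teal = 0.
The clause (dry) is unit, so dry = 1.
That conflicts with the unit clause (~dry).
So every satisfying assignment has west = False.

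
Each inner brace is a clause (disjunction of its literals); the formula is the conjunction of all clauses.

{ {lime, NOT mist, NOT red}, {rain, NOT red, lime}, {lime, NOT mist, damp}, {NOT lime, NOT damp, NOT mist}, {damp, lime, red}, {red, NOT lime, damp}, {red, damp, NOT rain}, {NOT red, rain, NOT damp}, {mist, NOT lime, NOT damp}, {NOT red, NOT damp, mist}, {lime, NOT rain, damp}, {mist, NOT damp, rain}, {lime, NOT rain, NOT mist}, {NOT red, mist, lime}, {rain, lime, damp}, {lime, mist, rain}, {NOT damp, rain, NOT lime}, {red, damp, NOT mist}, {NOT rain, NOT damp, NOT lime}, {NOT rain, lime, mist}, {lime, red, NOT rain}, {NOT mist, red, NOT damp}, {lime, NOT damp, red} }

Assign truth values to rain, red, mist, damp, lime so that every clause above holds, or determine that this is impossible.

Suppose lime = true.
Suppose damp = false.
(red) alone gives red = true.
No clause remains; rain, mist are free.

rain=false, red=true, mist=true, damp=false, lime=true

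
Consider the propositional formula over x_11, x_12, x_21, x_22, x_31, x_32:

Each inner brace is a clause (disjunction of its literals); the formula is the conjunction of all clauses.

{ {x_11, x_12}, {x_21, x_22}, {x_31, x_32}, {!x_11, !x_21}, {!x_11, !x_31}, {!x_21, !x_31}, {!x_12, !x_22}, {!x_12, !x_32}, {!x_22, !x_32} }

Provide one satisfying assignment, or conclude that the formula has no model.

Try x_11 = true.
From the singleton clause (!x_21), x_21 = false.
From the singleton clause (x_22), x_22 = true.
From the singleton clause (!x_31), x_31 = false.
From the singleton clause (x_32), x_32 = true.
But (!x_32) is also a unit clause — contradiction.
Undo x_11 and try x_11 = false.
From the singleton clause (x_12), x_12 = true.
From the singleton clause (!x_22), x_22 = false.
From the singleton clause (x_21), x_21 = true.
From the singleton clause (!x_31), x_31 = false.
From the singleton clause (x_32), x_32 = true.
But (!x_32) is also a unit clause — contradiction.
Either choice for x_11 ends in contradiction.

UNSATISFIABLE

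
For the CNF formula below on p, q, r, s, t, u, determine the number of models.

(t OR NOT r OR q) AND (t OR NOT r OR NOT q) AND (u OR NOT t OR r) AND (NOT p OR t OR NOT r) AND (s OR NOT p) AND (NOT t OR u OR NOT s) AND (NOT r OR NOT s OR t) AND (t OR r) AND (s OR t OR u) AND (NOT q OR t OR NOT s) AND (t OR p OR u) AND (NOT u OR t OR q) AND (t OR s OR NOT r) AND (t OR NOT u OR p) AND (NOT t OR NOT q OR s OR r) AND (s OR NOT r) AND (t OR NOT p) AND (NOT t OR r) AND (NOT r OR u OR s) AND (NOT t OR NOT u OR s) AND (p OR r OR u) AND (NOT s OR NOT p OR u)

4

There are 2^6 = 64 truth assignments over (p, q, r, s, t, u).
Split on r. With r = true, the clauses containing r are satisfied and NOT r drops from the rest; 4 of the 2^5 = 32 assignments to the other variables satisfy what remains.
With r = false, by the same count on the reduced clause set, 0 assignments work.
Total: 4 + 0 = 4.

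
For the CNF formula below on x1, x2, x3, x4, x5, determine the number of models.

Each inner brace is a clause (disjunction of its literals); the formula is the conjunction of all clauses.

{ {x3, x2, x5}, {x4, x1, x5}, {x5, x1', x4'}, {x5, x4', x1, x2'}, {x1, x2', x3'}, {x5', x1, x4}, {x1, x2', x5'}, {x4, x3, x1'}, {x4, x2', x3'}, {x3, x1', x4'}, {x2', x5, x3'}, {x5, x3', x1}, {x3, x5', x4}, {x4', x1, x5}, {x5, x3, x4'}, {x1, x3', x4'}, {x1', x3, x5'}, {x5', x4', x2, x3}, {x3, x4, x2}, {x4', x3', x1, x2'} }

There are 2^5 = 32 truth assignments over (x1, x2, x3, x4, x5).
Split on x2. With x2 = 1, the clauses containing x2 are satisfied and x2' drops from the rest; 1 of the 2^4 = 16 assignments to the other variables satisfy what remains.
With x2 = 0, by the same count on the reduced clause set, 3 assignments work.
(One model: x1=T, x2=F, x3=T, x4=F, x5=F.)
Total: 1 + 3 = 4.

4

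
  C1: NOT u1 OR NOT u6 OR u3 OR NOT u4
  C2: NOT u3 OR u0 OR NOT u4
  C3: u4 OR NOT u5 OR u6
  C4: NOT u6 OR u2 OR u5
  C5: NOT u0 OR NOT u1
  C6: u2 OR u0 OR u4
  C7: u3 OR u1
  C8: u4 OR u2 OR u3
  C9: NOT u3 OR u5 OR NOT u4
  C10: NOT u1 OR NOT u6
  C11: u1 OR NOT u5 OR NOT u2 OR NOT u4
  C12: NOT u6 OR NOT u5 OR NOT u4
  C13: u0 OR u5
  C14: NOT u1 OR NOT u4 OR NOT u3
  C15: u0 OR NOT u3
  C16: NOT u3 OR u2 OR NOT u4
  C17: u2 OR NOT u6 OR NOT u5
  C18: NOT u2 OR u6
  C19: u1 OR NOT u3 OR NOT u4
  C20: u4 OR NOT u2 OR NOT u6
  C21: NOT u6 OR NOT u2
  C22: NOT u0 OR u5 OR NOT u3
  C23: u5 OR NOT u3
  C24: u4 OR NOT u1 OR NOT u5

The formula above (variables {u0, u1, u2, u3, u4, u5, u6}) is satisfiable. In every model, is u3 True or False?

False

Suppose u3 = true.
(u0) alone gives u0 = true.
(NOT u1) alone gives u1 = false.
(NOT u4) alone gives u4 = false.
(u5) alone gives u5 = true.
(u6) alone gives u6 = true.
(u2) alone gives u2 = true.
Now (NOT u2) is unsatisfied and unit — conflict.
So every satisfying assignment has u3 = False.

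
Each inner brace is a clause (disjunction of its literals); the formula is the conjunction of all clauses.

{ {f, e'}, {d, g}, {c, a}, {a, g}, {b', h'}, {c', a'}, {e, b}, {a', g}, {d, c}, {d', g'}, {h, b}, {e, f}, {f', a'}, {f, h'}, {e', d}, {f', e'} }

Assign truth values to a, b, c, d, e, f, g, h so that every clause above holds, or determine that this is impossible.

a=0,  b=1,  c=1,  d=0,  e=0,  f=1,  g=1,  h=0

Branch on f: set f = 1.
The clause (a') is unit, so a = 0.
The clause (c) is unit, so c = 1.
The clause (g) is unit, so g = 1.
The clause (d') is unit, so d = 0.
The clause (e') is unit, so e = 0.
The clause (b) is unit, so b = 1.
The clause (h') is unit, so h = 0.
This assignment satisfies each clause.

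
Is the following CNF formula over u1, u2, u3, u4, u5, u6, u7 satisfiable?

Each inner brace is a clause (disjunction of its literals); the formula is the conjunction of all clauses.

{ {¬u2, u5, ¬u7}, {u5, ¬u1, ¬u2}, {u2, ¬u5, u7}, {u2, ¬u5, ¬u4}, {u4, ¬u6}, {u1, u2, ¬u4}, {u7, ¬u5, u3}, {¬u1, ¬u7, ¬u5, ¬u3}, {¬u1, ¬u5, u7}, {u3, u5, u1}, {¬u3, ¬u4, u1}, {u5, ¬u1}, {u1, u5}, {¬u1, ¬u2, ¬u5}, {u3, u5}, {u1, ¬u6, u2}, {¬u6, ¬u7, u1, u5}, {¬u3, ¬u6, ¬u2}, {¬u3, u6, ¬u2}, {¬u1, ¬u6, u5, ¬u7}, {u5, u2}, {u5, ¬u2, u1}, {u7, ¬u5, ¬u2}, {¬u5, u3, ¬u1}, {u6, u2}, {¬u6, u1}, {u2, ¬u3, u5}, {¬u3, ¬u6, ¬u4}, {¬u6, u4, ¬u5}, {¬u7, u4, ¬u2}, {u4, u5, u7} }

Try u4 = True.
Try u2 = True.
Try u5 = True.
The clause (¬u1) is unit, so u1 = False.
The clause (¬u3) is unit, so u3 = False.
The clause (u7) is unit, so u7 = True.
The clause (¬u6) is unit, so u6 = False.
Every clause now holds.
A satisfying assignment: u1: False,  u2: True,  u3: False,  u4: True,  u5: True,  u6: False,  u7: True.

Yes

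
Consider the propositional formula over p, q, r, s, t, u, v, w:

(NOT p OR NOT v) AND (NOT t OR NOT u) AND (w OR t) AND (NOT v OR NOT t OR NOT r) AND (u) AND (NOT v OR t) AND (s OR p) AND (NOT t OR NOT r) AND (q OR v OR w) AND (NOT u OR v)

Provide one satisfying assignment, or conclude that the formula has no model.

UNSATISFIABLE

The clause (u) is unit, so u = true.
The clause (NOT t) is unit, so t = false.
The clause (w) is unit, so w = true.
The clause (NOT v) is unit, so v = false.
But (v) is also a unit clause — contradiction.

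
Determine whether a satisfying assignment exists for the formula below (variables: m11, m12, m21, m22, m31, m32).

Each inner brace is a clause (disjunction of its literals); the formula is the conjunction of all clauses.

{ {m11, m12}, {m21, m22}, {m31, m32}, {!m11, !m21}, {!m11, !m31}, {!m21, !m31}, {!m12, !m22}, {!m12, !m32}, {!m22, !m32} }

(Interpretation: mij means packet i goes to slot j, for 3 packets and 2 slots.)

No, unsatisfiable

Case m11 = true:
Unit clause (!m21) forces m21 = false.
Unit clause (m22) forces m22 = true.
Unit clause (!m31) forces m31 = false.
Unit clause (m32) forces m32 = true.
Now (!m32) is unsatisfied and unit — conflict.
That branch fails; take m11 = false instead.
Unit clause (m12) forces m12 = true.
Unit clause (!m22) forces m22 = false.
Unit clause (m21) forces m21 = true.
Unit clause (!m31) forces m31 = false.
Unit clause (m32) forces m32 = true.
Now (!m32) is unsatisfied and unit — conflict.
Both values of m11 lead to a conflict.
No assignment satisfies every clause.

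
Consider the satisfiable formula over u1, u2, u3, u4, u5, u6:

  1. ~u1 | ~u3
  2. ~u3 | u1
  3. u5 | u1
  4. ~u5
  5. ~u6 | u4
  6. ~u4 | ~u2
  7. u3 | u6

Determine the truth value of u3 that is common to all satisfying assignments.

Suppose u3 = 1.
From the singleton clause (~u1), u1 = 0.
Now (u1) is unsatisfied and unit — conflict.
So every satisfying assignment has u3 = False.

False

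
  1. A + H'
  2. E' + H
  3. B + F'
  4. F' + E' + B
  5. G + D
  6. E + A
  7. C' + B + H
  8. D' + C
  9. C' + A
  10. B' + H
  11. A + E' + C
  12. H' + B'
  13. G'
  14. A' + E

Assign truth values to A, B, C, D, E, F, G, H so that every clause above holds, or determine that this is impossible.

From the singleton clause (G'), G = 0.
From the singleton clause (D), D = 1.
From the singleton clause (C), C = 1.
From the singleton clause (A), A = 1.
From the singleton clause (E), E = 1.
From the singleton clause (H), H = 1.
From the singleton clause (B'), B = 0.
From the singleton clause (F'), F = 0.
All clauses are satisfied.

A: 1; B: 0; C: 1; D: 1; E: 1; F: 0; G: 0; H: 1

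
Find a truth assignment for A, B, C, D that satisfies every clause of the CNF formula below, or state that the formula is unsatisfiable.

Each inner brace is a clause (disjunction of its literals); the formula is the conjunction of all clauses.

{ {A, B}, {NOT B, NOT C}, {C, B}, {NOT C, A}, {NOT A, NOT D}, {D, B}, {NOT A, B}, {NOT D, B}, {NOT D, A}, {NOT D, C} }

A=true, B=true, C=false, D=false

Case A = true:
Unit clause (NOT D) forces D = false.
Unit clause (B) forces B = true.
Unit clause (NOT C) forces C = false.
Every clause now holds.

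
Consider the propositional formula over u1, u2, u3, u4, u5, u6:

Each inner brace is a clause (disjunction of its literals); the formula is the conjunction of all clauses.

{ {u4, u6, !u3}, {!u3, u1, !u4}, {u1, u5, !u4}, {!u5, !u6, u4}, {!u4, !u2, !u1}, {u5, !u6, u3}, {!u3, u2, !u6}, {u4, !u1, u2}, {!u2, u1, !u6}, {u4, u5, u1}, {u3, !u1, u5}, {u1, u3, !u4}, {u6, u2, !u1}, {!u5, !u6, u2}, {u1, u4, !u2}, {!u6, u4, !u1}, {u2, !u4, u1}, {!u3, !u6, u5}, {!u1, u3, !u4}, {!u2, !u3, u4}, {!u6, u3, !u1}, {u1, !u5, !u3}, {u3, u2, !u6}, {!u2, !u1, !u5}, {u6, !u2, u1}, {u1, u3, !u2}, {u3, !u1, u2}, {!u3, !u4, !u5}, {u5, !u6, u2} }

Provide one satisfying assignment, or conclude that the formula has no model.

Case u4 = false:
Case u6 = false:
(!u3) alone gives u3 = false.
Case u1 = false:
(u5) alone gives u5 = true.
(!u2) alone gives u2 = false.
All clauses are satisfied.

u1=false; u2=false; u3=false; u4=false; u5=true; u6=false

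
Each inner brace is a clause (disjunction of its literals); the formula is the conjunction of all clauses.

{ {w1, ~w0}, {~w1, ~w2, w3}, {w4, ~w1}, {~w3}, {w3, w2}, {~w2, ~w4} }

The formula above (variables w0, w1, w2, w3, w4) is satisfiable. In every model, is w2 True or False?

Suppose w2 = 0.
From the singleton clause (~w3), w3 = 0.
Now (w3) is unsatisfied and unit — conflict.
So every satisfying assignment has w2 = True.

True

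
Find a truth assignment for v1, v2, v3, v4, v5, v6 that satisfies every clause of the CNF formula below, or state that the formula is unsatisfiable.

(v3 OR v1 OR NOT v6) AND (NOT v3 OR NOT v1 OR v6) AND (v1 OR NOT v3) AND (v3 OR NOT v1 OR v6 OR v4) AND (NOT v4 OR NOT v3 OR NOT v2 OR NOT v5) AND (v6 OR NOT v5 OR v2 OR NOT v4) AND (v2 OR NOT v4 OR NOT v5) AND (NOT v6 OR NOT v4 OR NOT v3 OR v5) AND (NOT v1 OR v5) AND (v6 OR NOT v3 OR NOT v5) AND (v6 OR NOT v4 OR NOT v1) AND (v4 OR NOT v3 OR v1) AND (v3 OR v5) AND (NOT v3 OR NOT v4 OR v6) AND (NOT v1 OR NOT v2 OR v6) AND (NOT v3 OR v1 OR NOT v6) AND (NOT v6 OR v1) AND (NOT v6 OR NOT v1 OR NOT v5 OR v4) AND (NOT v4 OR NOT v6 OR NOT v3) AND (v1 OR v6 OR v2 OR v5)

v1=false,  v2=true,  v3=false,  v4=true,  v5=true,  v6=false

Try v1 = false.
(NOT v3) alone gives v3 = false.
(NOT v6) alone gives v6 = false.
(v5) alone gives v5 = true.
Try v2 = true.
No clause remains; v4 is free.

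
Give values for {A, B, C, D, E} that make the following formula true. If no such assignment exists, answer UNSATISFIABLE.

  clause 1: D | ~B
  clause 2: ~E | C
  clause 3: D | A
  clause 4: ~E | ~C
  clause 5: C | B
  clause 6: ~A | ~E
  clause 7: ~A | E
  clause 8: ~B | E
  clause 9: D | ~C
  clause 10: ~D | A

Case D = 1:
From the singleton clause (A), A = 1.
From the singleton clause (~E), E = 0.
But (E) is also a unit clause — contradiction.
That branch fails; take D = 0 instead.
From the singleton clause (~B), B = 0.
From the singleton clause (A), A = 1.
From the singleton clause (C), C = 1.
But (~C) is also a unit clause — contradiction.
Either choice for D ends in contradiction.

UNSATISFIABLE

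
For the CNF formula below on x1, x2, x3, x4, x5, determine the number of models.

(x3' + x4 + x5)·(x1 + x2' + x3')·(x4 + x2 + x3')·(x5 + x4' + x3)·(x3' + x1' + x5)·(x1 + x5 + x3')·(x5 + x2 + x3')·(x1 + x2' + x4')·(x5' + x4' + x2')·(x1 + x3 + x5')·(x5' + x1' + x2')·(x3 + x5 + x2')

There are 2^5 = 32 truth assignments over (x1, x2, x3, x4, x5).
Split on x3. With x3 = 1, the clauses containing x3 are satisfied and x3' drops from the rest; 2 of the 2^4 = 16 assignments to the other variables satisfy what remains.
With x3 = 0, by the same count on the reduced clause set, 4 assignments work.
(One model: x1=F, x2=F, x3=F, x4=F, x5=F.)
Total: 2 + 4 = 6.

6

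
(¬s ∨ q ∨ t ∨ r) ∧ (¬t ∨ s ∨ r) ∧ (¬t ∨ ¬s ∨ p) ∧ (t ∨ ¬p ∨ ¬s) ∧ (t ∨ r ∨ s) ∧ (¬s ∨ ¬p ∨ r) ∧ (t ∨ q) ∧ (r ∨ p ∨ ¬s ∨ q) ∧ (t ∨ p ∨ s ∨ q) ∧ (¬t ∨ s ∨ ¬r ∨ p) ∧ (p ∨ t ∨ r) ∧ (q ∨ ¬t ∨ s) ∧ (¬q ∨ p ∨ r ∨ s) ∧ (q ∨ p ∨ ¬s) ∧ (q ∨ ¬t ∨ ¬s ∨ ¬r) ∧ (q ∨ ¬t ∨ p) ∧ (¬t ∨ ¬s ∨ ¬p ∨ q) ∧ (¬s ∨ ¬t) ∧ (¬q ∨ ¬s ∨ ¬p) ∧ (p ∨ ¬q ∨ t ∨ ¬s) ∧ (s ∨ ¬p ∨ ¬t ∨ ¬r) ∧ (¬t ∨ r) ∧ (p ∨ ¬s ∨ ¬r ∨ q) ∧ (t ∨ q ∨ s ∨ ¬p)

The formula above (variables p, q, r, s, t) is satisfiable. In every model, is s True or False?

False

Suppose s = True.
The clause (¬t) is unit, so t = False.
The clause (¬p) is unit, so p = False.
The clause (q) is unit, so q = True.
That conflicts with the unit clause (¬q).
So every satisfying assignment has s = False.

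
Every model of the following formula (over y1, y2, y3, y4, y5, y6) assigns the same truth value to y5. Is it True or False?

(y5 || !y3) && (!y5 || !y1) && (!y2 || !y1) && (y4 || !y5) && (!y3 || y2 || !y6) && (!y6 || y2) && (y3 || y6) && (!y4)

Suppose y5 = true.
(!y1) alone gives y1 = false.
(y4) alone gives y4 = true.
But (!y4) is also a unit clause — contradiction.
So every satisfying assignment has y5 = False.

False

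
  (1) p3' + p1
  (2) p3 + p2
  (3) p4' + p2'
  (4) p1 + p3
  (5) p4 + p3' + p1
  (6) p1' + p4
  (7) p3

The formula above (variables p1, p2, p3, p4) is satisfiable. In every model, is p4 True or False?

Suppose p4 = 0.
Unit clause (p1') forces p1 = 0.
Unit clause (p3') forces p3 = 0.
Now (p3) is unsatisfied and unit — conflict.
So every satisfying assignment has p4 = True.

True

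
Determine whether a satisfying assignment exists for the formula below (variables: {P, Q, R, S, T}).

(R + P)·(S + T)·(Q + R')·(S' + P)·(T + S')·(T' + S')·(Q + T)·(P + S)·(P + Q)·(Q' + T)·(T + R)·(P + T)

Satisfiable

Try R = 1.
From the singleton clause (Q), Q = 1.
From the singleton clause (T), T = 1.
From the singleton clause (S'), S = 0.
From the singleton clause (P), P = 1.
Every clause now holds.
A satisfying assignment: P=1; Q=1; R=1; S=0; T=1.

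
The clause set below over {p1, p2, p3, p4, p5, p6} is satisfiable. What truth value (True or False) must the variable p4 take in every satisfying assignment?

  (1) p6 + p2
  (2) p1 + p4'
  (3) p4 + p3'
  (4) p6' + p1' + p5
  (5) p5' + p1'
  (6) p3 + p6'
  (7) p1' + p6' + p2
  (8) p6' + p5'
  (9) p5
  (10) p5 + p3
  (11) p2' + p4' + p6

Suppose p4 = 1.
(p1) alone gives p1 = 1.
(p5') alone gives p5 = 0.
That conflicts with the unit clause (p5).
So every satisfying assignment has p4 = False.

False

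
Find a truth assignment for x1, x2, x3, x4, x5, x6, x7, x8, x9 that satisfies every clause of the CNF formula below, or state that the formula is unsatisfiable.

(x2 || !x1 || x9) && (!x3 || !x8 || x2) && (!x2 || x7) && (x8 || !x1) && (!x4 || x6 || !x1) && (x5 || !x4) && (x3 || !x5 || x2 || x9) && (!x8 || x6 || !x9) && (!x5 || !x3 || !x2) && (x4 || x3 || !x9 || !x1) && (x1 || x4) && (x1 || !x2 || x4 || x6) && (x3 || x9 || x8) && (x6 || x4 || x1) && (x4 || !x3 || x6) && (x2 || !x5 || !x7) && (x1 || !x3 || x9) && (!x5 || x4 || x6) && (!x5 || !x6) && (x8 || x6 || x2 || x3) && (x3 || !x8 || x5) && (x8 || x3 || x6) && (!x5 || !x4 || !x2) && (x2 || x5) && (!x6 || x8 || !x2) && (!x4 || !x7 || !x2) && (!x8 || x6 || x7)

Branch on x2: set x2 = false.
(x5) alone gives x5 = true.
(!x7) alone gives x7 = false.
(!x6) alone gives x6 = false.
(x4) alone gives x4 = true.
(!x1) alone gives x1 = false.
(!x8) alone gives x8 = false.
(x3) alone gives x3 = true.
(x9) alone gives x9 = true.
Every clause now holds.

x1=false; x2=false; x3=true; x4=true; x5=true; x6=false; x7=false; x8=false; x9=true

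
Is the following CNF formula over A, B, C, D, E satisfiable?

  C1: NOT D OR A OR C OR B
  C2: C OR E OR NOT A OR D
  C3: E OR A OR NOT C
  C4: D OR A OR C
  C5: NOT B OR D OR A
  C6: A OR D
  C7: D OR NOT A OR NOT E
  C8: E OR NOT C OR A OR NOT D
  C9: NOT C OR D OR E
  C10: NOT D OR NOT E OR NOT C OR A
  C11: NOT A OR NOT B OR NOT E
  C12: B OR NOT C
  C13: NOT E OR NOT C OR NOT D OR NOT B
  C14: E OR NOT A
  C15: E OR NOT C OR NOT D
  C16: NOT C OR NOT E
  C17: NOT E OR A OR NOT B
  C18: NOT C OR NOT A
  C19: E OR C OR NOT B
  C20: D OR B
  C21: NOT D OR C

Branch on A: set A = true.
Unit clause (E) forces E = true.
Unit clause (D) forces D = true.
Unit clause (NOT B) forces B = false.
Unit clause (NOT C) forces C = false.
Now (C) is unsatisfied and unit — conflict.
Undo A and try A = false.
Unit clause (D) forces D = true.
Unit clause (C) forces C = true.
Unit clause (E) forces E = true.
Now (NOT E) is unsatisfied and unit — conflict.
Both values of A lead to a conflict.
No assignment satisfies every clause.

Unsatisfiable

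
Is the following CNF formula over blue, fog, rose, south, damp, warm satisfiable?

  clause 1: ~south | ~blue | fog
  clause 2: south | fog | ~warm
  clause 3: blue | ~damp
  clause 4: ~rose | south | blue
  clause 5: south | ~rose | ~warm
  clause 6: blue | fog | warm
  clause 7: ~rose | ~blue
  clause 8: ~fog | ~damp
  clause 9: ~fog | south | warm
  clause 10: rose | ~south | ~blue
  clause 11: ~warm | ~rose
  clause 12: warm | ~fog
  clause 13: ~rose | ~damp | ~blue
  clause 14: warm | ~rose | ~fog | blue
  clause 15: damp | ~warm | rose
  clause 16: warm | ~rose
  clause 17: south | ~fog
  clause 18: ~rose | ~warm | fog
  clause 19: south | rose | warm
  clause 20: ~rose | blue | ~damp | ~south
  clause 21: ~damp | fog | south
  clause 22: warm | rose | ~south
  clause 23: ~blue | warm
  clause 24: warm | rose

Suppose blue = 1.
The clause (~rose) is unit, so rose = 0.
The clause (~south) is unit, so south = 0.
The clause (~fog) is unit, so fog = 0.
The clause (~warm) is unit, so warm = 0.
That conflicts with the unit clause (warm).
Undo blue and try blue = 0.
The clause (~damp) is unit, so damp = 0.
Suppose rose = 0.
The clause (~warm) is unit, so warm = 0.
That conflicts with the unit clause (warm).
Undo rose and try rose = 1.
The clause (south) is unit, so south = 1.
The clause (~warm) is unit, so warm = 0.
That conflicts with the unit clause (warm).
Neither rose = 1 nor rose = 0 works.
Neither blue = 1 nor blue = 0 works.
No assignment satisfies every clause.

No, unsatisfiable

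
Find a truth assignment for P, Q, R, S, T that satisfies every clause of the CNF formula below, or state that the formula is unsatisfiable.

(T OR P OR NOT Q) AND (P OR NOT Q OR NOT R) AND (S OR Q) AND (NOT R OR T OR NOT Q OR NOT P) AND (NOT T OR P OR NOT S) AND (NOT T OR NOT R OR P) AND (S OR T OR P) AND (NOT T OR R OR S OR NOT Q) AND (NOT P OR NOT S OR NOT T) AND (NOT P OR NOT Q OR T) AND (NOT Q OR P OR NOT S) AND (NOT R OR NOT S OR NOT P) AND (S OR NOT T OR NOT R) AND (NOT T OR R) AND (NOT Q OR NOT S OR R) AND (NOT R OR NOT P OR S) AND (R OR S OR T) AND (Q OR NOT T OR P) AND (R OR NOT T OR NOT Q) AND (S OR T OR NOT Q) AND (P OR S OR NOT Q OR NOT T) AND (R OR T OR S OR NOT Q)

Branch on S: set S = true.
Branch on T: set T = false.
Branch on P: set P = true.
The clause (NOT Q) is unit, so Q = false.
The clause (NOT R) is unit, so R = false.
All clauses are satisfied.

P ↦ true,  Q ↦ false,  R ↦ false,  S ↦ true,  T ↦ false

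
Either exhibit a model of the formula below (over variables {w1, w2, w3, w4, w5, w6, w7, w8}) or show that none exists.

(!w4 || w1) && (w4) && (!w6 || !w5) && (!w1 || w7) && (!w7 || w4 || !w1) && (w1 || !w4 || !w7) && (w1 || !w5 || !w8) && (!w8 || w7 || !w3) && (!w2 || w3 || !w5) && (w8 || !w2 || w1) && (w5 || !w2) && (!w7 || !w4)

UNSATISFIABLE

(w4) alone gives w4 = true.
(w1) alone gives w1 = true.
(w7) alone gives w7 = true.
Now (!w7) is unsatisfied and unit — conflict.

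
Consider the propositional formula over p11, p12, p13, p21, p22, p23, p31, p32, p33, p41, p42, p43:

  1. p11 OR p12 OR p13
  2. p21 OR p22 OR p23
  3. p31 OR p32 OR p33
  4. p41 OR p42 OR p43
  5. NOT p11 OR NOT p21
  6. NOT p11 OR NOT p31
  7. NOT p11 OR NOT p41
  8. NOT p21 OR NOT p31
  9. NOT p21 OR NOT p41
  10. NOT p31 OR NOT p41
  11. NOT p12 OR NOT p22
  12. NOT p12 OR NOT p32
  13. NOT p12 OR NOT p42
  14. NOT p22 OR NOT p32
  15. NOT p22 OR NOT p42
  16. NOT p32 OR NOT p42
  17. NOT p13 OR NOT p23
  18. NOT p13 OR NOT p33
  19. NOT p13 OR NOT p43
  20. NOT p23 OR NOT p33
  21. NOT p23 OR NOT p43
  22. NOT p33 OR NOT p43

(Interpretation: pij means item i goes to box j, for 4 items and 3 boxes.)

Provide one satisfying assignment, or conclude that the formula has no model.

Try p11 = false.
Try p12 = true.
The clause (NOT p22) is unit, so p22 = false.
The clause (NOT p32) is unit, so p32 = false.
The clause (NOT p42) is unit, so p42 = false.
Try p21 = true.
The clause (NOT p31) is unit, so p31 = false.
The clause (p33) is unit, so p33 = true.
The clause (NOT p41) is unit, so p41 = false.
The clause (p43) is unit, so p43 = true.
That conflicts with the unit clause (NOT p43).
So p21 must be the other value — set p21 = false.
The clause (p23) is unit, so p23 = true.
The clause (NOT p13) is unit, so p13 = false.
The clause (NOT p33) is unit, so p33 = false.
The clause (p31) is unit, so p31 = true.
The clause (NOT p41) is unit, so p41 = false.
The clause (p43) is unit, so p43 = true.
That conflicts with the unit clause (NOT p43).
Either choice for p21 ends in contradiction.
So p12 must be the other value — set p12 = false.
The clause (p13) is unit, so p13 = true.
The clause (NOT p23) is unit, so p23 = false.
The clause (NOT p33) is unit, so p33 = false.
The clause (NOT p43) is unit, so p43 = false.
Try p21 = true.
The clause (NOT p31) is unit, so p31 = false.
The clause (p32) is unit, so p32 = true.
The clause (NOT p41) is unit, so p41 = false.
The clause (p42) is unit, so p42 = true.
That conflicts with the unit clause (NOT p42).
So p21 must be the other value — set p21 = false.
The clause (p22) is unit, so p22 = true.
The clause (NOT p32) is unit, so p32 = false.
The clause (p31) is unit, so p31 = true.
The clause (NOT p41) is unit, so p41 = false.
The clause (p42) is unit, so p42 = true.
That conflicts with the unit clause (NOT p42).
Either choice for p21 ends in contradiction.
Either choice for p12 ends in contradiction.
So p11 must be the other value — set p11 = true.
The clause (NOT p21) is unit, so p21 = false.
The clause (NOT p31) is unit, so p31 = false.
The clause (NOT p41) is unit, so p41 = false.
Try p22 = true.
The clause (NOT p12) is unit, so p12 = false.
The clause (NOT p32) is unit, so p32 = false.
The clause (p33) is unit, so p33 = true.
The clause (NOT p42) is unit, so p42 = false.
The clause (p43) is unit, so p43 = true.
That conflicts with the unit clause (NOT p43).
So p22 must be the other value — set p22 = false.
The clause (p23) is unit, so p23 = true.
The clause (NOT p13) is unit, so p13 = false.
The clause (NOT p33) is unit, so p33 = false.
The clause (p32) is unit, so p32 = true.
The clause (NOT p12) is unit, so p12 = false.
The clause (NOT p42) is unit, so p42 = false.
The clause (p43) is unit, so p43 = true.
That conflicts with the unit clause (NOT p43).
Either choice for p22 ends in contradiction.
Either choice for p11 ends in contradiction.

UNSATISFIABLE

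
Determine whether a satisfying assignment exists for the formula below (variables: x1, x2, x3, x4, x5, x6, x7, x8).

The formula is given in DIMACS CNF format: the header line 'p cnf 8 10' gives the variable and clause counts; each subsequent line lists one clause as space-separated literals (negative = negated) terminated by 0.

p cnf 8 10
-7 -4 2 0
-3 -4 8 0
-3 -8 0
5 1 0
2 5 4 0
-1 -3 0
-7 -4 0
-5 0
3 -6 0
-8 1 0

Unit clause (¬x5) forces x5 = False.
Unit clause (x1) forces x1 = True.
Unit clause (¬x3) forces x3 = False.
Unit clause (¬x6) forces x6 = False.
Case x2 = True:
Case x7 = False:
All clauses hold; x4, x8 can take either value.
A satisfying assignment: x1 ↦ True; x2 ↦ True; x3 ↦ False; x4 ↦ True; x5 ↦ False; x6 ↦ False; x7 ↦ False; x8 ↦ False.

Yes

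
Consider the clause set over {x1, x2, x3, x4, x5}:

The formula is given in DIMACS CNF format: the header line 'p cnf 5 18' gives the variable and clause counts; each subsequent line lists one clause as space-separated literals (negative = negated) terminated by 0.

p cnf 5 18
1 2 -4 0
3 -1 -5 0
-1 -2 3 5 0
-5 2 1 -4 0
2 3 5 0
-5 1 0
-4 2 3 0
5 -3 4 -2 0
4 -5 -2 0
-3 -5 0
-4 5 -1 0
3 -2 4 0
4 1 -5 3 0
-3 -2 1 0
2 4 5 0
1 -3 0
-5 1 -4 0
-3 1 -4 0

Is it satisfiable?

Try x5 = False.
Try x2 = True.
Try x1 = False.
The clause (¬x3) is unit, so x3 = False.
The clause (x4) is unit, so x4 = True.
Every clause now holds.
A satisfying assignment: x1: False; x2: True; x3: False; x4: True; x5: False.

Satisfiable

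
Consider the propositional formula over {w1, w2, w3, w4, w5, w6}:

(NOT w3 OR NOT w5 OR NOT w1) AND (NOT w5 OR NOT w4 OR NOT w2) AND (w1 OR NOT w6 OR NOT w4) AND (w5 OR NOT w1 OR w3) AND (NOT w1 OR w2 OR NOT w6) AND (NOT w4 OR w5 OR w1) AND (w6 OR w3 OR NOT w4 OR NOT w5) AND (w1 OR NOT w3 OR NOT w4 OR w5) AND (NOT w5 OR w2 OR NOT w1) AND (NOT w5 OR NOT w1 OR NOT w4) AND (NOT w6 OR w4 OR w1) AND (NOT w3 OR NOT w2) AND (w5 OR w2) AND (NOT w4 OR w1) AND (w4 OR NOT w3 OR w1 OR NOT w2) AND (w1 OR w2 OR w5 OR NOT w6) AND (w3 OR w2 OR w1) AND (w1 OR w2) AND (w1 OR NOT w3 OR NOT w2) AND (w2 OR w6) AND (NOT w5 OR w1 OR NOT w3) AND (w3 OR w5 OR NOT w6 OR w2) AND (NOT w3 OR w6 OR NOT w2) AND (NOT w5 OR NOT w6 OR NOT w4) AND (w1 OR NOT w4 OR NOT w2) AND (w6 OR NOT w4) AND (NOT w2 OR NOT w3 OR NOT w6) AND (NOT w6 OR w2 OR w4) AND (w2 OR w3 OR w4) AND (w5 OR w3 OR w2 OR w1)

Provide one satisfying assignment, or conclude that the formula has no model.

Case w3 = false:
Case w5 = true:
Case w4 = false:
The clause (w2) is unit, so w2 = true.
Case w6 = false:
All clauses hold; w1 can take either value.

w1 ↦ false; w2 ↦ true; w3 ↦ false; w4 ↦ false; w5 ↦ true; w6 ↦ false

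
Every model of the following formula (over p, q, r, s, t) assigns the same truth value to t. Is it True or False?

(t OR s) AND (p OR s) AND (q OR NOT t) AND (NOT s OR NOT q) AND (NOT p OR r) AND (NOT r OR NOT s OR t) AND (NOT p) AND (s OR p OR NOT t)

Suppose t = true.
From the singleton clause (q), q = true.
From the singleton clause (NOT s), s = false.
From the singleton clause (p), p = true.
Now (NOT p) is unsatisfied and unit — conflict.
So every satisfying assignment has t = False.

False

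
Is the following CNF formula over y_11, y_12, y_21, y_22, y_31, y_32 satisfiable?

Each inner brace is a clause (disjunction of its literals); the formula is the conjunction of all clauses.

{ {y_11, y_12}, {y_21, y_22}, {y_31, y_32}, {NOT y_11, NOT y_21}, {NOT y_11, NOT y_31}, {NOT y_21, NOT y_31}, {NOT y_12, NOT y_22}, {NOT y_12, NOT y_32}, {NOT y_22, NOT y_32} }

No, unsatisfiable

Suppose y_11 = true.
(NOT y_21) alone gives y_21 = false.
(y_22) alone gives y_22 = true.
(NOT y_31) alone gives y_31 = false.
(y_32) alone gives y_32 = true.
That conflicts with the unit clause (NOT y_32).
So y_11 must be the other value — set y_11 = false.
(y_12) alone gives y_12 = true.
(NOT y_22) alone gives y_22 = false.
(y_21) alone gives y_21 = true.
(NOT y_31) alone gives y_31 = false.
(y_32) alone gives y_32 = true.
That conflicts with the unit clause (NOT y_32).
Both values of y_11 lead to a conflict.
No assignment satisfies every clause.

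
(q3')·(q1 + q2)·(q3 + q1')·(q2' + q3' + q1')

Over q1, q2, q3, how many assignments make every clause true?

1

There are 2^3 = 8 truth assignments over (q1, q2, q3).
Split on q3. With q3 = 1, the clauses containing q3 are satisfied and q3' drops from the rest; 0 of the 2^2 = 4 assignments to the other variables satisfy what remains.
With q3 = 0, by the same count on the reduced clause set, 1 assignment works.
Total: 0 + 1 = 1.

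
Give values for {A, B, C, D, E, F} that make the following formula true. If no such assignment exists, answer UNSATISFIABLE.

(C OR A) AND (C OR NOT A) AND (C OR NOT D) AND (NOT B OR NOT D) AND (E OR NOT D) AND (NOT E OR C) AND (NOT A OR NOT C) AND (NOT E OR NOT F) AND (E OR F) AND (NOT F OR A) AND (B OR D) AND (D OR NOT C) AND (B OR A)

Case C = true:
(NOT A) alone gives A = false.
(NOT F) alone gives F = false.
(E) alone gives E = true.
(D) alone gives D = true.
(NOT B) alone gives B = false.
That conflicts with the unit clause (B).
So C must be the other value — set C = false.
(A) alone gives A = true.
That conflicts with the unit clause (NOT A).
Neither C = true nor C = false works.

UNSATISFIABLE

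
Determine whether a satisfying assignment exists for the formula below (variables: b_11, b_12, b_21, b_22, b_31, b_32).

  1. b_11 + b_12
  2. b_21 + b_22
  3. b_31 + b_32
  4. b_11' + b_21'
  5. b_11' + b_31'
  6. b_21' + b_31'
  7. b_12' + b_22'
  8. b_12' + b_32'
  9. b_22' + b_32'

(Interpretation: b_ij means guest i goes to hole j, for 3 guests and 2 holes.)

No, unsatisfiable

Case b_11 = 1:
(b_21') alone gives b_21 = 0.
(b_22) alone gives b_22 = 1.
(b_31') alone gives b_31 = 0.
(b_32) alone gives b_32 = 1.
Now (b_32') is unsatisfied and unit — conflict.
Undo b_11 and try b_11 = 0.
(b_12) alone gives b_12 = 1.
(b_22') alone gives b_22 = 0.
(b_21) alone gives b_21 = 1.
(b_31') alone gives b_31 = 0.
(b_32) alone gives b_32 = 1.
Now (b_32') is unsatisfied and unit — conflict.
Either choice for b_11 ends in contradiction.
No assignment satisfies every clause.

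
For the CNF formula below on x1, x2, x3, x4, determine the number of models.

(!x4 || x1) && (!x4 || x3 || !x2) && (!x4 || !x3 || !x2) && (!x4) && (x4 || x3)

4

There are 2^4 = 16 truth assignments over (x1, x2, x3, x4).
Check each against the 5 clauses (columns in the order x1, x2, x3, x4):
  F F F F  ✗ fails (x4 || x3)
  F F F T  ✗ fails (!x4 || x1)
  F F T F  ✓ satisfies all
  F F T T  ✗ fails (!x4 || x1)
  F T F F  ✗ fails (x4 || x3)
  F T F T  ✗ fails (!x4 || x1)
  F T T F  ✓ satisfies all
  F T T T  ✗ fails (!x4 || x1)
  T F F F  ✗ fails (x4 || x3)
  T F F T  ✗ fails (!x4)
  T F T F  ✓ satisfies all
  T F T T  ✗ fails (!x4)
  T T F F  ✗ fails (x4 || x3)
  T T F T  ✗ fails (!x4 || x3 || !x2)
  T T T F  ✓ satisfies all
  T T T T  ✗ fails (!x4 || !x3 || !x2)
4 of the 16 rows are models.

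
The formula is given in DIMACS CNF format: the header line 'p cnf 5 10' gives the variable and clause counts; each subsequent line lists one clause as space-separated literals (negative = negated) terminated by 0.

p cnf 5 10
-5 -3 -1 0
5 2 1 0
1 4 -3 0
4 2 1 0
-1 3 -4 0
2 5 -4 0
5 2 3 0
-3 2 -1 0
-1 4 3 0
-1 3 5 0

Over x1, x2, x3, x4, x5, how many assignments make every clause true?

There are 2^5 = 32 truth assignments over (x1, x2, x3, x4, x5).
Split on x3. With x3 = True, the clauses containing x3 are satisfied and ¬x3 drops from the rest; 5 of the 2^4 = 16 assignments to the other variables satisfy what remains.
With x3 = False, by the same count on the reduced clause set, 5 assignments work.
Total: 5 + 5 = 10.

10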